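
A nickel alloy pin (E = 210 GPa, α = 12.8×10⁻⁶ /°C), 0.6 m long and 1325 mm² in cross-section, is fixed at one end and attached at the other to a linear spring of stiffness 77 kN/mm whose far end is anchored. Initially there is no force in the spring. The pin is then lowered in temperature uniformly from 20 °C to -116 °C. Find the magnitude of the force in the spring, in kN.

P ≈ 69 kN

If the spring were absent the pin would shorten by αΔT L = 12.8×10⁻⁶ × 136 × 600 = 1.044 mm.
With a force P in the spring, the elastic change of the pin is PL/(AE) and that of the spring is P/k; compatibility requires their sum to equal δ_free.
P [ L/(AE) + 1/k ] = δ_free → P [ 600/(1325×210×10³) + 1/(77×10³) ] = 1.044.
P = 1.044 / 1.514×10⁻⁵ = 68970 N.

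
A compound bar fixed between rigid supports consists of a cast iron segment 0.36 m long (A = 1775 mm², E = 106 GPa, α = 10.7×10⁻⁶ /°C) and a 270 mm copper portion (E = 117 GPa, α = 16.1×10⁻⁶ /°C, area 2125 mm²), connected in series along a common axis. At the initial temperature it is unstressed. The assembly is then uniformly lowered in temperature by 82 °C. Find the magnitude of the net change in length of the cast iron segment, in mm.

|ΔL| ≈ 0.113 mm

If the supports were absent, the total length change would be Σ αᵢΔT Lᵢ = 10.7×10⁻⁶×82×360 + 16.1×10⁻⁶×82×270 = 0.6723 mm.
The walls prevent any net length change, so an axial force P (same in every segment) develops. Compatibility: P · Σ Lᵢ/(AᵢEᵢ) = δ_free.
Σ Lᵢ/(AᵢEᵢ) = 360/(1775×106×10³) + 270/(2125×117×10³) = 2.999×10⁻⁶ mm/N.
P = 0.6723 / 2.999×10⁻⁶ = 224200 N = 224.2 kN, tensile.
For the cast iron segment, free thermal change = 10.7×10⁻⁶×82×360 = 0.3159 mm and elastic change from P = 224200×360/(1775×106×10³) = 0.4289 mm; these oppose, so the net change is 0.113 mm (segment lengthens).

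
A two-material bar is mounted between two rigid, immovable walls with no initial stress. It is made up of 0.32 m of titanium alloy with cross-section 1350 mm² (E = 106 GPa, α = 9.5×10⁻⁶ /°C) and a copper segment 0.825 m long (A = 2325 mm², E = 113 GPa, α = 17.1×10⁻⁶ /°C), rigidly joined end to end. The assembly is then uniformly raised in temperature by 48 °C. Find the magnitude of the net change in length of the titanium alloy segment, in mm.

|ΔL| ≈ 0.196 mm

If the supports were absent, the total length change would be Σ αᵢΔT Lᵢ = 9.5×10⁻⁶×48×320 + 17.1×10⁻⁶×48×825 = 0.8231 mm.
The rigid supports impose zero overall length change; the single axial force P common to all segments must satisfy P Σ Lᵢ/(AᵢEᵢ) = δ_free.
Σ Lᵢ/(AᵢEᵢ) = 320/(1350×106×10³) + 825/(2325×113×10³) = 5.376×10⁻⁶ mm/N.
P = 0.8231 / 5.376×10⁻⁶ = 153100 N = 153.1 kN, compressive.
For the titanium alloy segment, free thermal change = 9.5×10⁻⁶×48×320 = 0.1459 mm and elastic change from P = 153100×320/(1350×106×10³) = 0.3423 mm; these oppose, so the net change is 0.196 mm (segment shortens).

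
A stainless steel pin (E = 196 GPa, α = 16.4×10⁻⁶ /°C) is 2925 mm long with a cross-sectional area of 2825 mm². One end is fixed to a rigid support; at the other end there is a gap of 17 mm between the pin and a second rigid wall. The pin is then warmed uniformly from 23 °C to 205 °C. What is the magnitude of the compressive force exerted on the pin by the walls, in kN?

If the wall were absent the pin would grow by αΔT L = 16.4×10⁻⁶ × 182 × 2925 = 8.731 mm.
Since δ_free = 8.73 mm is less than the 17 mm gap, the pin never touches the wall. No axial force develops.

P ≈ 0 kN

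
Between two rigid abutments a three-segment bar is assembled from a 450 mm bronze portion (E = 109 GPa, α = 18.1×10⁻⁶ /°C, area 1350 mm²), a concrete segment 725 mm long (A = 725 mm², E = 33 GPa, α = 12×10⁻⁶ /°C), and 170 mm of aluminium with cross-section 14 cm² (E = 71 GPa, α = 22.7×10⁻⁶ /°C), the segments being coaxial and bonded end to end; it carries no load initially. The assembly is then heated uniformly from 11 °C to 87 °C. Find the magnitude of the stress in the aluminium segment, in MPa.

σ ≈ 32 MPa (compressive)

With the walls removed the bar would change length by δ_free = Σ αᵢΔT Lᵢ = 18.1×10⁻⁶×76×450 + 12×10⁻⁶×76×725 + 22.7×10⁻⁶×76×170 = 1.574 mm.
The rigid supports impose zero overall length change; the single axial force P common to all segments must satisfy P Σ Lᵢ/(AᵢEᵢ) = δ_free.
Σ Lᵢ/(AᵢEᵢ) = 450/(1350×109×10³) + 725/(725×33×10³) + 170/(1400×71×10³) = 3.507×10⁻⁵ mm/N.
So P = 1.574 / 3.507×10⁻⁵ = 44.87 kN, compressive.
σ_{aluminium} = P / A = 44870 / 1400 = 32.05 MPa.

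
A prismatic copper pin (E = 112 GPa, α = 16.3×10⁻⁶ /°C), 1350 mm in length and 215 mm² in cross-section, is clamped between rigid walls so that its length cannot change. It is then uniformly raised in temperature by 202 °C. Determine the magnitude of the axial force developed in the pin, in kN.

P ≈ 79.3 kN (compressive)

Full restraint means ε = 0, so the stress is σ = EαΔT = 112×10³ × 16.3×10⁻⁶ × 202 = 368.8 MPa.
Then P = σA = 368.8 × 215 mm² = 79.29 kN, compressive.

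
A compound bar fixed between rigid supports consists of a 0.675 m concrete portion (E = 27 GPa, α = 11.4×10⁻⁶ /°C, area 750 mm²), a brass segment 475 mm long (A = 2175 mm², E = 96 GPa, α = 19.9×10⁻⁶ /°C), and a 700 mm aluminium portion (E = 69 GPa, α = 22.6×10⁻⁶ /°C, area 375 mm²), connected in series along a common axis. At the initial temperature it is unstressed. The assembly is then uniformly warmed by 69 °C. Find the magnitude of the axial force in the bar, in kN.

If the supports were absent, the total length change would be Σ αᵢΔT Lᵢ = 11.4×10⁻⁶×69×675 + 19.9×10⁻⁶×69×475 + 22.6×10⁻⁶×69×700 = 2.275 mm.
The rigid supports impose zero overall length change; the single axial force P common to all segments must satisfy P Σ Lᵢ/(AᵢEᵢ) = δ_free.
The series flexibility is Σ Lᵢ/(AᵢEᵢ) = 675/(750×27×10³) + 475/(2175×96×10³) + 700/(375×69×10³) = 6.266×10⁻⁵ mm/N.
Hence P = δ_free / Σ(L/AE) = 2.275/6.266×10⁻⁵ = 36.3 kN (compressive).

P ≈ 36.3 kN (compressive)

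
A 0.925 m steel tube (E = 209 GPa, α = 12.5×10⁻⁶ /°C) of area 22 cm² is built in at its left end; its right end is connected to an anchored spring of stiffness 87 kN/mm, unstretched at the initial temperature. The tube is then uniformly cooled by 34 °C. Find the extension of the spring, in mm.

δ ≈ 0.335 mm

The unrestrained thermal change is αΔT L = 12.5×10⁻⁶ × 34 × 925 = 0.3931 mm.
Let P be the tensile force in the spring. The tube extends elastically by PL/(AE) and the spring stretches by P/k; together these equal δ_free.
P [ L/(AE) + 1/k ] = δ_free → P [ 925/(2200×209×10³) + 1/(87×10³) ] = 0.3931.
P = 0.3931 / 1.351×10⁻⁵ = 29110 N.
Spring extension = P/k = 29110/(87×10³) = 0.3346 mm.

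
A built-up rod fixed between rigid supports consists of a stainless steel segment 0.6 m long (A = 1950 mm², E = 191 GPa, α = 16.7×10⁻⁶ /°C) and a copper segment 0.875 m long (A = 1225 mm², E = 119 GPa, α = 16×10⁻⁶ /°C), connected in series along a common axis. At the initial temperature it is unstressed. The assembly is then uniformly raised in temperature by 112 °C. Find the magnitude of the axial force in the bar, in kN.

If the supports were absent, the total length change would be Σ αᵢΔT Lᵢ = 16.7×10⁻⁶×112×600 + 16×10⁻⁶×112×875 = 2.69 mm.
The walls prevent any net length change, so an axial force P (same in every segment) develops. Compatibility: P · Σ Lᵢ/(AᵢEᵢ) = δ_free.
The series flexibility is Σ Lᵢ/(AᵢEᵢ) = 600/(1950×191×10³) + 875/(1225×119×10³) = 7.613×10⁻⁶ mm/N.
So P = 2.69 / 7.613×10⁻⁶ = 353.4 kN, compressive.

P ≈ 353 kN (compressive)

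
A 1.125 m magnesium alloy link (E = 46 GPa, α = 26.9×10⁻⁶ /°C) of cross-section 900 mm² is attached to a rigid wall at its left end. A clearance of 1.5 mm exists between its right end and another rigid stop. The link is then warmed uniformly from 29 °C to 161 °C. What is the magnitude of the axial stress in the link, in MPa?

σ ≈ 102 MPa (compressive)

Free thermal elongation = αΔT L = 26.9×10⁻⁶ × 132 × 1125 = 3.995 mm.
This exceeds the 1.5 mm gap, so the wall pushes back. The portion of expansion that must be recovered elastically is δ_free − gap = 3.995 − 1.5 = 2.495 mm.
Compatibility: PL/(AE) = 2.495 mm, so σ = P/A = E × (2.495/1125) = 102 MPa.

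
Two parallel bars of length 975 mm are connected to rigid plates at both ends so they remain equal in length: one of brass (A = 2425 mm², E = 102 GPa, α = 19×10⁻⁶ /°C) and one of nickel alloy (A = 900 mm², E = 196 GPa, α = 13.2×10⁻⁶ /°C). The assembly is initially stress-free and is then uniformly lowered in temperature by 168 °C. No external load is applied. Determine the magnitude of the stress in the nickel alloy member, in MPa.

Equilibrium of a rigid end plate with no external load gives equal and opposite internal forces ±P in the two members. Since α_{brass} > α_{nickel alloy}, cooling drives the brass into tension and the nickel alloy into compression.
Compatibility of the two members (thermal + elastic change equal): (α₁ − α₂)ΔT = P·[1/(A₁E₁) + 1/(A₂E₂)].
|α₁ − α₂|·ΔT = 5.8×10⁻⁶ × 168 = 0.0009744.
1/(A₁E₁) + 1/(A₂E₂) = 1/(2425×102×10³) + 1/(900×196×10³) = 9.712×10⁻⁹ N⁻¹.
P = 0.0009744 / 9.712×10⁻⁹ = 100300 N = 100.3 kN.
σ_{nickel alloy} = P/A₂ = 100300/900 = 111.5 MPa, compressive.

σ ≈ 111 MPa (compressive)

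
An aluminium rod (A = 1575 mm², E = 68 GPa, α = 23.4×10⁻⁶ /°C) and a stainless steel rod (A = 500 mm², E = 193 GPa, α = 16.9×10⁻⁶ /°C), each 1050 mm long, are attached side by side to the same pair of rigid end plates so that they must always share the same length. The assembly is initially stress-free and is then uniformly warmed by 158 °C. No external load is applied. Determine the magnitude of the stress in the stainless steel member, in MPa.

Equilibrium of a rigid end plate with no external load gives equal and opposite internal forces ±P in the two members. Since α_{aluminium} > α_{stainless steel}, heating drives the aluminium into compression and the stainless steel into tension.
Equating the net (thermal + elastic) strains gives |α₁ − α₂|·ΔT = P·[1/(A₁E₁) + 1/(A₂E₂)].
|α₁ − α₂|·ΔT = 6.5×10⁻⁶ × 158 = 0.001027.
1/(A₁E₁) + 1/(A₂E₂) = 1/(1575×68×10³) + 1/(500×193×10³) = 1.97×10⁻⁸ N⁻¹.
So P = 0.001027 / 1.97×10⁻⁸ = 52.13 kN.
σ_{stainless steel} = P/A₂ = 52130/500 = 104.3 MPa, tensile.

σ ≈ 104 MPa (tensile)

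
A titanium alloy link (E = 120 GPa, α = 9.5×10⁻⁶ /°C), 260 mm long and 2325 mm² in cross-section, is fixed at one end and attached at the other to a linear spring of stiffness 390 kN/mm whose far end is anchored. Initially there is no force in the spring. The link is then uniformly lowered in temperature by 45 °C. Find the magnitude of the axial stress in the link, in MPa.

σ ≈ 13.7 MPa (tensile)

Free thermal contraction: δ_free = αΔT L = 9.5×10⁻⁶ × 45 × 260 = 0.1111 mm.
Let P be the tensile force in the spring. The link extends elastically by PL/(AE) and the spring stretches by P/k; together these equal δ_free.
So P = δ_free / [L/(AE) + 1/k] = 0.1111 / [ 260/(2325×120×10³) + 1/(390×10³) ].
P = 0.1111 / 3.496×10⁻⁶ = 31790 N.
σ = P/A = 31790/2325 = 13.67 MPa.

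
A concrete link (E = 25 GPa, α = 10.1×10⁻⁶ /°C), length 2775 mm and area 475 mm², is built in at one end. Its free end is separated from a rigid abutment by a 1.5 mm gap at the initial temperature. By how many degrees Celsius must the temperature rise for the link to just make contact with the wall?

ΔT ≈ 53.5 °C

Contact occurs when the free expansion equals the gap: αΔT L = 1.5 mm.
ΔT = 1.5 / (10.1×10⁻⁶ × 2775) = 53.52 °C.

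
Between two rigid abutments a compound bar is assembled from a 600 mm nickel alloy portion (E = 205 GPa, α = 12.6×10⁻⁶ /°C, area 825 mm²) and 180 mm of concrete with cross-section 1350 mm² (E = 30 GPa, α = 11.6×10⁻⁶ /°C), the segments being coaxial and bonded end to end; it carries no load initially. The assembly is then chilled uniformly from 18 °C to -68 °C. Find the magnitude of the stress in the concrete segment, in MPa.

σ ≈ 76.9 MPa (tensile)

If the supports were absent, the total length change would be Σ αᵢΔT Lᵢ = 12.6×10⁻⁶×86×600 + 11.6×10⁻⁶×86×180 = 0.8297 mm.
Since the ends are fixed, an axial force P builds up, equal in every segment, with P · Σ Lᵢ/(AᵢEᵢ) = δ_free.
The series flexibility is Σ Lᵢ/(AᵢEᵢ) = 600/(825×205×10³) + 180/(1350×30×10³) = 7.992×10⁻⁶ mm/N.
Hence P = δ_free / Σ(L/AE) = 0.8297/7.992×10⁻⁶ = 103.8 kN (tensile).
σ_{concrete} = P / A = 103800 / 1350 = 76.9 MPa.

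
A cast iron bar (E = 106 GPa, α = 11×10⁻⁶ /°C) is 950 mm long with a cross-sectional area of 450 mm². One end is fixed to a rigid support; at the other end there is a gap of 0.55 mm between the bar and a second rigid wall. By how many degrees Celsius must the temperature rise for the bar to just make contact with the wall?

Contact occurs when the free expansion equals the gap: αΔT L = 0.55 mm.
ΔT = 0.55 / (11×10⁻⁶ × 950) = 52.63 °C.

ΔT ≈ 52.6 °C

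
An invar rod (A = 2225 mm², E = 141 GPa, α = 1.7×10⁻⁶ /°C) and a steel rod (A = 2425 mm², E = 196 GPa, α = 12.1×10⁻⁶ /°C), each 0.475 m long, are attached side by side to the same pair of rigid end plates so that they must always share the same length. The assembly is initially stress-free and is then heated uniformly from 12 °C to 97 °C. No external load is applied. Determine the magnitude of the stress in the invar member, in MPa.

The steel has the larger α, so on heating it would change length more than the invar if both were free. The rigid plates force a common final length, so the steel is put into compression and the invar into tension, with equal and opposite forces P (no external load).
Equating the net (thermal + elastic) strains gives |α₁ − α₂|·ΔT = P·[1/(A₁E₁) + 1/(A₂E₂)].
|α₁ − α₂|·ΔT = 10.4×10⁻⁶ × 85 = 0.000884.
1/(A₁E₁) + 1/(A₂E₂) = 1/(2225×141×10³) + 1/(2425×196×10³) = 5.291×10⁻⁹ N⁻¹.
So P = 0.000884 / 5.291×10⁻⁹ = 167.1 kN.
σ_{invar} = P/A₁ = 167100/2225 = 75.08 MPa, tensile.

σ ≈ 75.1 MPa (tensile)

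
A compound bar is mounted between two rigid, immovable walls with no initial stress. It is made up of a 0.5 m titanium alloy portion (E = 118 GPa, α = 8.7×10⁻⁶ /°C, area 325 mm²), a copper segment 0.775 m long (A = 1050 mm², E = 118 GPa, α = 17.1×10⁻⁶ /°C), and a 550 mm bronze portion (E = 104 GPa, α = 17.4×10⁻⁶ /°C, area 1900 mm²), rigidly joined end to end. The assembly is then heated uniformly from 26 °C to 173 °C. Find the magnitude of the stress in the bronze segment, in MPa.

σ ≈ 95.2 MPa (compressive)

If the supports were absent, the total length change would be Σ αᵢΔT Lᵢ = 8.7×10⁻⁶×147×500 + 17.1×10⁻⁶×147×775 + 17.4×10⁻⁶×147×550 = 3.994 mm.
Since the ends are fixed, an axial force P builds up, equal in every segment, with P · Σ Lᵢ/(AᵢEᵢ) = δ_free.
Σ Lᵢ/(AᵢEᵢ) = 500/(325×118×10³) + 775/(1050×118×10³) + 550/(1900×104×10³) = 2.208×10⁻⁵ mm/N.
Hence P = δ_free / Σ(L/AE) = 3.994/2.208×10⁻⁵ = 180.9 kN (compressive).
σ_{bronze} = P / A = 180900 / 1900 = 95.23 MPa.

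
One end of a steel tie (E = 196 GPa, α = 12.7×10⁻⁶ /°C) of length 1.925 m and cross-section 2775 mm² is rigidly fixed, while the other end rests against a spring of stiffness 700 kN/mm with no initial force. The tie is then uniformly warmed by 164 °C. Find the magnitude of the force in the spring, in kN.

P ≈ 807 kN

If the spring were absent the tie would lengthen by αΔT L = 12.7×10⁻⁶ × 164 × 1925 = 4.009 mm.
With a force P in the spring, the elastic change of the tie is PL/(AE) and that of the spring is P/k; compatibility requires their sum to equal δ_free.
So P = δ_free / [L/(AE) + 1/k] = 4.009 / [ 1925/(2775×196×10³) + 1/(700×10³) ].
P = 4.009 / 4.968×10⁻⁶ = 807100 N.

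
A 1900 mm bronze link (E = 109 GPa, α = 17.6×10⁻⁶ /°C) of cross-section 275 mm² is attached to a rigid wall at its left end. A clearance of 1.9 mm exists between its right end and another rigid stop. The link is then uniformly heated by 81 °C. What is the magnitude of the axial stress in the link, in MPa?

σ ≈ 46.4 MPa (compressive)

Unrestrained expansion: δ_free = αΔT L = 17.6×10⁻⁶ × 81 × 1900 = 2.709 mm.
This exceeds the 1.9 mm gap, so the wall pushes back. The portion of expansion that must be recovered elastically is δ_free − gap = 2.709 − 1.9 = 0.8086 mm.
That suppressed elongation corresponds to σ = E·Δ/L = 109×10³ × 0.8086/1900 = 46.39 MPa.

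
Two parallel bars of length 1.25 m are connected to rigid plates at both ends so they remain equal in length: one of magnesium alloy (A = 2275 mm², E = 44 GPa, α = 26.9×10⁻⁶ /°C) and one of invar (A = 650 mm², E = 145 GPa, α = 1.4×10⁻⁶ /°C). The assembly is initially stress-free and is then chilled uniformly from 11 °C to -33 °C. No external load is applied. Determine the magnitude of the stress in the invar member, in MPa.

σ ≈ 83.8 MPa (compressive)

The magnesium alloy has the larger α, so on cooling it would change length more than the invar if both were free. The rigid plates force a common final length, so the magnesium alloy is put into tension and the invar into compression, with equal and opposite forces P (no external load).
Compatibility of the two members (thermal + elastic change equal): (α₁ − α₂)ΔT = P·[1/(A₁E₁) + 1/(A₂E₂)].
|α₁ − α₂|·ΔT = 25.5×10⁻⁶ × 44 = 0.001122.
1/(A₁E₁) + 1/(A₂E₂) = 1/(2275×44×10³) + 1/(650×145×10³) = 2.06×10⁻⁸ N⁻¹.
So P = 0.001122 / 2.06×10⁻⁸ = 54.47 kN.
σ_{invar} = P/A₂ = 54470/650 = 83.79 MPa, compressive.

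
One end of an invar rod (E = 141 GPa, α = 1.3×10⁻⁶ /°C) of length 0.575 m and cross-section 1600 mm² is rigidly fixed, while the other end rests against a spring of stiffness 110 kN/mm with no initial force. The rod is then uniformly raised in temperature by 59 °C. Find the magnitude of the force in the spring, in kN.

Free thermal expansion: δ_free = αΔT L = 1.3×10⁻⁶ × 59 × 575 = 0.0441 mm.
With a force P in the spring, the elastic change of the rod is PL/(AE) and that of the spring is P/k; compatibility requires their sum to equal δ_free.
So P = δ_free / [L/(AE) + 1/k] = 0.0441 / [ 575/(1600×141×10³) + 1/(110×10³) ].
P = 0.0441 / 1.164×10⁻⁵ = 3789 N.

P ≈ 3.79 kN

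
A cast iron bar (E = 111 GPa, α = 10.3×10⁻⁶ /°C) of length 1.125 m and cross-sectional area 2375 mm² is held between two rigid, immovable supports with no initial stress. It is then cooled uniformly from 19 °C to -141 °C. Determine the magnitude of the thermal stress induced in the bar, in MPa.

With length fixed, the mechanical strain must cancel the thermal strain αΔT = 10.3×10⁻⁶ × 160 = 1648×10⁻⁶.
σ = EαΔT = 111×10³ × 10.3×10⁻⁶ × 160 = 182.9 MPa (tensile; the bar is trying to contract).

σ ≈ 183 MPa (tensile)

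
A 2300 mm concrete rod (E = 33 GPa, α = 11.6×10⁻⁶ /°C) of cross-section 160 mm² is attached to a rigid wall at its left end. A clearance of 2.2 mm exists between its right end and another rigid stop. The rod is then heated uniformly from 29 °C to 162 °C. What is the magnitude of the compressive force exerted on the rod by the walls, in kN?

P ≈ 3.1 kN

If the wall were absent the rod would grow by αΔT L = 11.6×10⁻⁶ × 133 × 2300 = 3.548 mm.
This exceeds the 2.2 mm gap, so the wall pushes back. The portion of expansion that must be recovered elastically is δ_free − gap = 3.548 − 2.2 = 1.348 mm.
So σ = E(δ_free − g)/L = 33×10³ × 1.348/2300 = 19.35 MPa.
P = σA = 19.35 × 160 = 3.096 kN.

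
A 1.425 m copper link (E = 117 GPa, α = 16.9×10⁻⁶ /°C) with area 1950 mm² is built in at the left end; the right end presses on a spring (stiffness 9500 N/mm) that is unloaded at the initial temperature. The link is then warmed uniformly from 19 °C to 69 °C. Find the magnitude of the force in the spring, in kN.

P ≈ 10.8 kN

Free thermal expansion: δ_free = αΔT L = 16.9×10⁻⁶ × 50 × 1425 = 1.204 mm.
With a force P in the spring, the elastic change of the link is PL/(AE) and that of the spring is P/k; compatibility requires their sum to equal δ_free.
So P = δ_free / [L/(AE) + 1/k] = 1.204 / [ 1425/(1950×117×10³) + 1/(9500) ].
P = 1.204 / 0.0001115 = 10800 N.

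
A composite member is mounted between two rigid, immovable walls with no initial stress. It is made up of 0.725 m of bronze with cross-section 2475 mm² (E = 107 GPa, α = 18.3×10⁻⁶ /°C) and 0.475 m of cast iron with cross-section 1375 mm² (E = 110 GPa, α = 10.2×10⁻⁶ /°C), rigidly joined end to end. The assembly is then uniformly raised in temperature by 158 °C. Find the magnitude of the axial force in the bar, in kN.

P ≈ 487 kN (compressive)

Free thermal expansion of the whole bar: Σ αᵢΔT Lᵢ = 18.3×10⁻⁶×158×725 + 10.2×10⁻⁶×158×475 = 2.862 mm.
The rigid supports impose zero overall length change; the single axial force P common to all segments must satisfy P Σ Lᵢ/(AᵢEᵢ) = δ_free.
Σ Lᵢ/(AᵢEᵢ) = 725/(2475×107×10³) + 475/(1375×110×10³) = 5.878×10⁻⁶ mm/N.
Hence P = δ_free / Σ(L/AE) = 2.862/5.878×10⁻⁶ = 486.8 kN (compressive).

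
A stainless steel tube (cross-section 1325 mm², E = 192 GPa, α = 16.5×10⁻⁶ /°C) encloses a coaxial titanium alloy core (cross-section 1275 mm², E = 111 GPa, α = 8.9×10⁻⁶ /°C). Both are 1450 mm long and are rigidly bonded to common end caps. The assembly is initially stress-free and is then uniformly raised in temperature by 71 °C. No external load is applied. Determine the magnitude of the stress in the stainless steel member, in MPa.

σ ≈ 37 MPa (compressive)

Both members must finish at the same length. With the larger α, the stainless steel tends to over-expand; the plates restrain it, putting the stainless steel in compression and the titanium alloy in tension. With no external load the two internal forces are equal and opposite, magnitude P.
Setting the final lengths equal and cancelling L: (α₁ − α₂)ΔT = P/(A₁E₁) + P/(A₂E₂).
|α₁ − α₂|·ΔT = 7.6×10⁻⁶ × 71 = 0.0005396.
1/(A₁E₁) + 1/(A₂E₂) = 1/(1325×192×10³) + 1/(1275×111×10³) = 1.1×10⁻⁸ N⁻¹.
P = 0.0005396 / 1.1×10⁻⁸ = 49070 N = 49.07 kN.
σ_{stainless steel} = P/A₁ = 49070/1325 = 37.03 MPa, compressive.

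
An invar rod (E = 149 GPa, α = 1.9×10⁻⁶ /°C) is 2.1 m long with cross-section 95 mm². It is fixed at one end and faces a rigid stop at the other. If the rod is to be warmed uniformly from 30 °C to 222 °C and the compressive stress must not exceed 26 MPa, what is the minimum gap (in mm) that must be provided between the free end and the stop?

g ≈ 0.4 mm

With no wall the rod would lengthen by αΔT L = 1.9×10⁻⁶ × 192 × 2100 = 0.7661 mm.
A stress of 26 MPa corresponds to the wall pushing the rod back by σL/E = 26×2100/(149×10³) = 0.3664 mm.
The gap must absorb the remainder: g_min = 0.7661 − 0.3664 = 0.3996 mm.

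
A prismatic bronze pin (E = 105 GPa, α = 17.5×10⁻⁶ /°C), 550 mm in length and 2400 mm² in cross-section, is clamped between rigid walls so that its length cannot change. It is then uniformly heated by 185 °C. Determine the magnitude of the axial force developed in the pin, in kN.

P ≈ 816 kN (compressive)

With zero net strain, σ = E·αΔT = 105 GPa × 17.5×10⁻⁶ × 185 = 339.9 MPa.
Then P = σA = 339.9 × 2400 mm² = 815.9 kN, compressive.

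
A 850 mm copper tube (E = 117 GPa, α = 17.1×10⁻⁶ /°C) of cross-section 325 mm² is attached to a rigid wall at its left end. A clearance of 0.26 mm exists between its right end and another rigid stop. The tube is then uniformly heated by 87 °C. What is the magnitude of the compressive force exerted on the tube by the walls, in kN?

P ≈ 44.9 kN

Unrestrained expansion: δ_free = αΔT L = 17.1×10⁻⁶ × 87 × 850 = 1.265 mm.
The gap closes (δ_free > 0.26 mm) and the wall then resists a further 1.265 − 0.26 = 1.005 mm of expansion.
So σ = E(δ_free − g)/L = 117×10³ × 1.005/850 = 138.3 MPa.
Force on the wall = σA = 138.3 × 325 mm² = 44.94 kN.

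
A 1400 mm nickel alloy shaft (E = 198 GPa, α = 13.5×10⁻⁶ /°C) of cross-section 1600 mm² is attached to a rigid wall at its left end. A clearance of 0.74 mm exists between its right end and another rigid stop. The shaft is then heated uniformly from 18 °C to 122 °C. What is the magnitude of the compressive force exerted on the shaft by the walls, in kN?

Unrestrained expansion: δ_free = αΔT L = 13.5×10⁻⁶ × 104 × 1400 = 1.966 mm.
The gap closes (δ_free > 0.74 mm) and the wall then resists a further 1.966 − 0.74 = 1.226 mm of expansion.
Compatibility: PL/(AE) = 1.226 mm, so σ = P/A = E × (1.226/1400) = 173.3 MPa.
P = σA = 173.3 × 1600 = 277.3 kN.

P ≈ 277 kN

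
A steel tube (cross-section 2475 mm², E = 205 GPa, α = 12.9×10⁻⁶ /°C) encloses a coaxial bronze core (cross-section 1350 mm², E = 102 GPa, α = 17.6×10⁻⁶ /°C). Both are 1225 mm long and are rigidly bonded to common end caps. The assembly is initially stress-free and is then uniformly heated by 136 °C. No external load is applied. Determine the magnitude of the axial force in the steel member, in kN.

Both members must finish at the same length. With the larger α, the bronze tends to over-expand; the plates restrain it, putting the bronze in compression and the steel in tension. With no external load the two internal forces are equal and opposite, magnitude P.
Compatibility of the two members (thermal + elastic change equal): (α₁ − α₂)ΔT = P·[1/(A₁E₁) + 1/(A₂E₂)].
|α₁ − α₂|·ΔT = 4.7×10⁻⁶ × 136 = 0.0006392.
1/(A₁E₁) + 1/(A₂E₂) = 1/(2475×205×10³) + 1/(1350×102×10³) = 9.233×10⁻⁹ N⁻¹.
P = 0.0006392 / 9.233×10⁻⁹ = 69230 N = 69.23 kN.

P ≈ 69.2 kN (tensile in the steel)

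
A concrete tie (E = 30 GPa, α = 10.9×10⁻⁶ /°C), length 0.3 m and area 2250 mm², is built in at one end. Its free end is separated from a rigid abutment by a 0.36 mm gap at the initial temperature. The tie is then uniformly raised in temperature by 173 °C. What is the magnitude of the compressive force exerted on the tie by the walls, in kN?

If the wall were absent the tie would grow by αΔT L = 10.9×10⁻⁶ × 173 × 300 = 0.5657 mm.
After closing the 0.36 mm clearance, 0.5657 − 0.36 = 0.2057 mm of expansion remains to be suppressed by the wall.
So σ = E(δ_free − g)/L = 30×10³ × 0.2057/300 = 20.57 MPa.
P = σA = 20.57 × 2250 = 46.28 kN.

P ≈ 46.3 kN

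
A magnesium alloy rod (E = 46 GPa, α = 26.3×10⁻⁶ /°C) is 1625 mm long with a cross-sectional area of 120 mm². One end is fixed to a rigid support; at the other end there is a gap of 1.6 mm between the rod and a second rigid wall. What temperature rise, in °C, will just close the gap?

ΔT ≈ 37.4 °C

The gap closes when αΔT L = 1.6 mm, since the rod is still unstressed at that instant.
ΔT = 1.6 / (26.3×10⁻⁶ × 1625) = 37.44 °C.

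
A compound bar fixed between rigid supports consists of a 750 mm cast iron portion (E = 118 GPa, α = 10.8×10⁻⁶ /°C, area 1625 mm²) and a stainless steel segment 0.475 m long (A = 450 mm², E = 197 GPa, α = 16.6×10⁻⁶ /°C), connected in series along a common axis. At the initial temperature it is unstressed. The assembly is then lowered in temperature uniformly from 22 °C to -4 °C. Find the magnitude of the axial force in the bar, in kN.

P ≈ 44.8 kN (tensile)

With the walls removed the bar would change length by δ_free = Σ αᵢΔT Lᵢ = 10.8×10⁻⁶×26×750 + 16.6×10⁻⁶×26×475 = 0.4156 mm.
The walls prevent any net length change, so an axial force P (same in every segment) develops. Compatibility: P · Σ Lᵢ/(AᵢEᵢ) = δ_free.
The series flexibility is Σ Lᵢ/(AᵢEᵢ) = 750/(1625×118×10³) + 475/(450×197×10³) = 9.269×10⁻⁶ mm/N.
Hence P = δ_free / Σ(L/AE) = 0.4156/9.269×10⁻⁶ = 44.84 kN (tensile).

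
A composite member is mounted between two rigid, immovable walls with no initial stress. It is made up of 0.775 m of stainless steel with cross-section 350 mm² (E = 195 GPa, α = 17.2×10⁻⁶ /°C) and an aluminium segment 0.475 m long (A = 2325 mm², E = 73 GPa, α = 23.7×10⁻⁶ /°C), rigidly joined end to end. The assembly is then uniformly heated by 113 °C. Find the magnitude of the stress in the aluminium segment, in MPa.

With the walls removed the bar would change length by δ_free = Σ αᵢΔT Lᵢ = 17.2×10⁻⁶×113×775 + 23.7×10⁻⁶×113×475 = 2.778 mm.
The rigid supports impose zero overall length change; the single axial force P common to all segments must satisfy P Σ Lᵢ/(AᵢEᵢ) = δ_free.
Σ Lᵢ/(AᵢEᵢ) = 775/(350×195×10³) + 475/(2325×73×10³) = 1.415×10⁻⁵ mm/N.
P = 2.778 / 1.415×10⁻⁵ = 196300 N = 196.3 kN, compressive.
σ_{aluminium} = P / A = 196300 / 2325 = 84.43 MPa.

σ ≈ 84.4 MPa (compressive)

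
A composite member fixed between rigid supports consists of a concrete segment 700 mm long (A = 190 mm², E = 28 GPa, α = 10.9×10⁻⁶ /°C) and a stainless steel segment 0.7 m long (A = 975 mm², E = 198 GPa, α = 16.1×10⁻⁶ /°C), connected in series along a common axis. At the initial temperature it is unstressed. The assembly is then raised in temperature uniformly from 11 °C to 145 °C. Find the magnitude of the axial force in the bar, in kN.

With the walls removed the bar would change length by δ_free = Σ αᵢΔT Lᵢ = 10.9×10⁻⁶×134×700 + 16.1×10⁻⁶×134×700 = 2.533 mm.
Since the ends are fixed, an axial force P builds up, equal in every segment, with P · Σ Lᵢ/(AᵢEᵢ) = δ_free.
Σ Lᵢ/(AᵢEᵢ) = 700/(190×28×10³) + 700/(975×198×10³) = 0.0001352 mm/N.
Hence P = δ_free / Σ(L/AE) = 2.533/0.0001352 = 18.73 kN (compressive).

P ≈ 18.7 kN (compressive)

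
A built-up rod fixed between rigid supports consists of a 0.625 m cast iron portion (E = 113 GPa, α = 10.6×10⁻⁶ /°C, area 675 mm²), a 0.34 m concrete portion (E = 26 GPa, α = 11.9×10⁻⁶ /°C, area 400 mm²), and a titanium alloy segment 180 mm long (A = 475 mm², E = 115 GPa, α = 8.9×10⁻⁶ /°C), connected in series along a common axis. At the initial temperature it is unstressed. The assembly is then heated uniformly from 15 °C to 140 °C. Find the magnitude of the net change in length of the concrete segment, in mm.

If the supports were absent, the total length change would be Σ αᵢΔT Lᵢ = 10.6×10⁻⁶×125×625 + 11.9×10⁻⁶×125×340 + 8.9×10⁻⁶×125×180 = 1.534 mm.
The walls prevent any net length change, so an axial force P (same in every segment) develops. Compatibility: P · Σ Lᵢ/(AᵢEᵢ) = δ_free.
The series flexibility is Σ Lᵢ/(AᵢEᵢ) = 625/(675×113×10³) + 340/(400×26×10³) + 180/(475×115×10³) = 4.418×10⁻⁵ mm/N.
Hence P = δ_free / Σ(L/AE) = 1.534/4.418×10⁻⁵ = 34.72 kN (compressive).
For the concrete segment, free thermal change = 11.9×10⁻⁶×125×340 = 0.5057 mm and elastic change from P = 34720×340/(400×26×10³) = 1.135 mm; these oppose, so the net change is 0.629 mm (segment shortens).

|ΔL| ≈ 0.629 mm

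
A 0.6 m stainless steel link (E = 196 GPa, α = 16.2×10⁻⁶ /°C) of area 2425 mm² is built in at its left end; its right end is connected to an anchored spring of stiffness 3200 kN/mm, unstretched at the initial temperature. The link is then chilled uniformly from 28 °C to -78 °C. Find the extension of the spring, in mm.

Free thermal contraction: δ_free = αΔT L = 16.2×10⁻⁶ × 106 × 600 = 1.03 mm.
With a force P in the spring, the elastic change of the link is PL/(AE) and that of the spring is P/k; compatibility requires their sum to equal δ_free.
So P = δ_free / [L/(AE) + 1/k] = 1.03 / [ 600/(2425×196×10³) + 1/(3200×10³) ].
P = 1.03 / 1.575×10⁻⁶ = 654200 N.
Spring extension = P/k = 654200/(3200×10³) = 0.2044 mm.

δ ≈ 0.204 mm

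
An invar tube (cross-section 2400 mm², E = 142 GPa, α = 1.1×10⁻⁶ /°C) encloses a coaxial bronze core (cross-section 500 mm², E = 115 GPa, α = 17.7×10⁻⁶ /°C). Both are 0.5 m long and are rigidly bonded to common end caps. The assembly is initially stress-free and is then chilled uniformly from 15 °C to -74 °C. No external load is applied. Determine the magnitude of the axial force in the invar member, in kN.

P ≈ 72.7 kN (compressive in the invar)

Equilibrium of a rigid end plate with no external load gives equal and opposite internal forces ±P in the two members. Since α_{bronze} > α_{invar}, cooling drives the bronze into tension and the invar into compression.
Compatibility of the two members (thermal + elastic change equal): (α₁ − α₂)ΔT = P·[1/(A₁E₁) + 1/(A₂E₂)].
|α₁ − α₂|·ΔT = 16.6×10⁻⁶ × 89 = 0.001477.
1/(A₁E₁) + 1/(A₂E₂) = 1/(2400×142×10³) + 1/(500×115×10³) = 2.033×10⁻⁸ N⁻¹.
So P = 0.001477 / 2.033×10⁻⁸ = 72.69 kN.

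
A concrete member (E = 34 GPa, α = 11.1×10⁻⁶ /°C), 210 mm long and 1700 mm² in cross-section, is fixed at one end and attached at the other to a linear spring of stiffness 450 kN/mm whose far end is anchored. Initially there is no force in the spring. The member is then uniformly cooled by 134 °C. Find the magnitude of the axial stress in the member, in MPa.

Free thermal contraction: δ_free = αΔT L = 11.1×10⁻⁶ × 134 × 210 = 0.3124 mm.
Let P be the tensile force in the spring. The member extends elastically by PL/(AE) and the spring stretches by P/k; together these equal δ_free.
P [ L/(AE) + 1/k ] = δ_free → P [ 210/(1700×34×10³) + 1/(450×10³) ] = 0.3124.
P = 0.3124 / 5.855×10⁻⁶ = 53340 N.
σ = P/A = 53340/1700 = 31.38 MPa.

σ ≈ 31.4 MPa (tensile)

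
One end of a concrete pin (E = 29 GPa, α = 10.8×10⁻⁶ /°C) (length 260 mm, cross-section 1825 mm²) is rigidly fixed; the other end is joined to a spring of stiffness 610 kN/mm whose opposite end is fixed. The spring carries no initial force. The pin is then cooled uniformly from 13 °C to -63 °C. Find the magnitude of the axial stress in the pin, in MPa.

The unrestrained thermal change is αΔT L = 10.8×10⁻⁶ × 76 × 260 = 0.2134 mm.
With a force P in the spring, the elastic change of the pin is PL/(AE) and that of the spring is P/k; compatibility requires their sum to equal δ_free.
So P = δ_free / [L/(AE) + 1/k] = 0.2134 / [ 260/(1825×29×10³) + 1/(610×10³) ].
P = 0.2134 / 6.552×10⁻⁶ = 32570 N.
σ = P/A = 32570/1825 = 17.85 MPa.

σ ≈ 17.8 MPa (tensile)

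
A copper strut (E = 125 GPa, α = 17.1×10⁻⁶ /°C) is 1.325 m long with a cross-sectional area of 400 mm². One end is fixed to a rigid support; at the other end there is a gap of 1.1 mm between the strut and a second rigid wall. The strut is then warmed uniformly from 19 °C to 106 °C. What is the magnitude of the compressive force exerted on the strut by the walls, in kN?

Unrestrained expansion: δ_free = αΔT L = 17.1×10⁻⁶ × 87 × 1325 = 1.971 mm.
This exceeds the 1.1 mm gap, so the wall pushes back. The portion of expansion that must be recovered elastically is δ_free − gap = 1.971 − 1.1 = 0.8712 mm.
Compatibility: PL/(AE) = 0.8712 mm, so σ = P/A = E × (0.8712/1325) = 82.19 MPa.
Force on the wall = σA = 82.19 × 400 mm² = 32.88 kN.

P ≈ 32.9 kN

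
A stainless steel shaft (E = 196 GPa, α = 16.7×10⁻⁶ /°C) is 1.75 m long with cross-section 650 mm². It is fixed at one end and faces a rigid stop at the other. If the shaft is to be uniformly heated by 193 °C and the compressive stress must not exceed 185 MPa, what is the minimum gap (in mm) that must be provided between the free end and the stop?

Free expansion if unrestrained: δ_free = αΔT L = 16.7×10⁻⁶ × 193 × 1750 = 5.64 mm.
A stress of 185 MPa corresponds to the wall pushing the shaft back by σL/E = 185×1750/(196×10³) = 1.652 mm.
So the gap has to take up the difference, g_min = δ_free − σL/E = 5.64 − 1.652 = 3.989 mm.

g ≈ 3.99 mm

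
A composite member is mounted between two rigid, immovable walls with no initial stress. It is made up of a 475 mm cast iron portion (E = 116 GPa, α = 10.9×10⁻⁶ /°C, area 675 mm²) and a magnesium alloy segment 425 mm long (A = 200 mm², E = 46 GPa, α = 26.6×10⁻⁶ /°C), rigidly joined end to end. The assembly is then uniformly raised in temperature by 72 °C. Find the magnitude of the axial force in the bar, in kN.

Free thermal expansion of the whole bar: Σ αᵢΔT Lᵢ = 10.9×10⁻⁶×72×475 + 26.6×10⁻⁶×72×425 = 1.187 mm.
Since the ends are fixed, an axial force P builds up, equal in every segment, with P · Σ Lᵢ/(AᵢEᵢ) = δ_free.
Σ Lᵢ/(AᵢEᵢ) = 475/(675×116×10³) + 425/(200×46×10³) = 5.226×10⁻⁵ mm/N.
Hence P = δ_free / Σ(L/AE) = 1.187/5.226×10⁻⁵ = 22.71 kN (compressive).

P ≈ 22.7 kN (compressive)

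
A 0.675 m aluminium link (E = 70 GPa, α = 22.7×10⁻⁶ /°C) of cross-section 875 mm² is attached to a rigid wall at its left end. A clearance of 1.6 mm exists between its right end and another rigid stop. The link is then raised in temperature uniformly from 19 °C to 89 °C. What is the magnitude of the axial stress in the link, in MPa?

Unrestrained expansion: δ_free = αΔT L = 22.7×10⁻⁶ × 70 × 675 = 1.073 mm.
This is smaller than the 1.6 mm clearance, so the link expands freely without reaching the stop — the stress is zero.

σ ≈ 0 MPa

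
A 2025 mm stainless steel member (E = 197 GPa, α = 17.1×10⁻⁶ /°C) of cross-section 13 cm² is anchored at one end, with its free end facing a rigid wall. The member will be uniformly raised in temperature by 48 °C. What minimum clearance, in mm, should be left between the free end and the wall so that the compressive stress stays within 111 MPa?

With no wall the member would lengthen by αΔT L = 17.1×10⁻⁶ × 48 × 2025 = 1.662 mm.
A stress of 111 MPa corresponds to the wall pushing the member back by σL/E = 111×2025/(197×10³) = 1.141 mm.
The gap must absorb the remainder: g_min = 1.662 − 1.141 = 0.5211 mm.

g ≈ 0.521 mm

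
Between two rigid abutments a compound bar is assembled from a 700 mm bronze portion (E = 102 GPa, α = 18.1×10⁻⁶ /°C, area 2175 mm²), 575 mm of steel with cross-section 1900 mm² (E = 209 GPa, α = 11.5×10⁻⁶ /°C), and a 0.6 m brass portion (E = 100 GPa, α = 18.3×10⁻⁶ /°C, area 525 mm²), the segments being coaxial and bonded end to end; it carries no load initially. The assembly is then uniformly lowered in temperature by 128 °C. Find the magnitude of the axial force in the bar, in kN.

P ≈ 242 kN (tensile)

If the supports were absent, the total length change would be Σ αᵢΔT Lᵢ = 18.1×10⁻⁶×128×700 + 11.5×10⁻⁶×128×575 + 18.3×10⁻⁶×128×600 = 3.874 mm.
The walls prevent any net length change, so an axial force P (same in every segment) develops. Compatibility: P · Σ Lᵢ/(AᵢEᵢ) = δ_free.
Σ Lᵢ/(AᵢEᵢ) = 700/(2175×102×10³) + 575/(1900×209×10³) + 600/(525×100×10³) = 1.603×10⁻⁵ mm/N.
P = 3.874 / 1.603×10⁻⁵ = 241600 N = 241.6 kN, tensile.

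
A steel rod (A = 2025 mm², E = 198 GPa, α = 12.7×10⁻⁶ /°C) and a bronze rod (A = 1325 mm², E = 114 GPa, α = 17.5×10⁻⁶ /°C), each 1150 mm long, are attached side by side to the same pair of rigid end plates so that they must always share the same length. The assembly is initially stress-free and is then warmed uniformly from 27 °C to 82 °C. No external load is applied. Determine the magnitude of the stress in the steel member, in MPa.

Equilibrium of a rigid end plate with no external load gives equal and opposite internal forces ±P in the two members. Since α_{bronze} > α_{steel}, heating drives the bronze into compression and the steel into tension.
Setting the final lengths equal and cancelling L: (α₁ − α₂)ΔT = P/(A₁E₁) + P/(A₂E₂).
|α₁ − α₂|·ΔT = 4.8×10⁻⁶ × 55 = 0.000264.
1/(A₁E₁) + 1/(A₂E₂) = 1/(2025×198×10³) + 1/(1325×114×10³) = 9.114×10⁻⁹ N⁻¹.
So P = 0.000264 / 9.114×10⁻⁹ = 28.97 kN.
σ_{steel} = P/A₁ = 28970/2025 = 14.3 MPa, tensile.

σ ≈ 14.3 MPa (tensile)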